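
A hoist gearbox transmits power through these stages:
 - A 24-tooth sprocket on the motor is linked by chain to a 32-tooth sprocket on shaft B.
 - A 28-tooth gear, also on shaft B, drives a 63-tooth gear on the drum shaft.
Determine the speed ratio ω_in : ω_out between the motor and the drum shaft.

3

Each stage contributes driven/driver: chain 32/24 = 1.3333, gear mesh 63/28 = 2.25.
Overall: 1.3333 × 2.25 = 3.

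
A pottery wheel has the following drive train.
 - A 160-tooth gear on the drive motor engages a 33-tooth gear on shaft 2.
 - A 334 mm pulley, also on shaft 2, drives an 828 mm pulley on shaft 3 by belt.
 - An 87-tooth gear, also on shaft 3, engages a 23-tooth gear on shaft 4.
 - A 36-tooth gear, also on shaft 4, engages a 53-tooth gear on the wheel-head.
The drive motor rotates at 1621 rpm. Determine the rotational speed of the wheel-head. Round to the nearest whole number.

8146 rpm

the drive motor → shaft 2 (gear mesh, 33/160): 1621 ÷ 0.20625 = 7859.4 rpm
shaft 2 → shaft 3 (belt, 828/334): 7859.4 ÷ 2.479 = 3170.3 rpm
shaft 3 → shaft 4 (gear mesh, 23/87): 3170.3 ÷ 0.26437 = 11992 rpm
shaft 4 → the wheel-head (gear mesh, 53/36): 11992 ÷ 1.4722 = 8145.6 rpm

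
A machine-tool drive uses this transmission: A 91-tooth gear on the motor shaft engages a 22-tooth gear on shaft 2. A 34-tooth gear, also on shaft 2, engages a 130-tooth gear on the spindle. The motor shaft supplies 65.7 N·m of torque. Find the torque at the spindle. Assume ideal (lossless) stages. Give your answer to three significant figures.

Gear mesh: ratio = 22/91 = 0.24176; torque at shaft 2 = 65.7 × 0.24176 = 15.884 N·m.
Gear mesh: ratio = 130/34 = 3.8235; torque at the spindle = 15.884 × 3.8235 = 60.731 N·m.

60.7 N·m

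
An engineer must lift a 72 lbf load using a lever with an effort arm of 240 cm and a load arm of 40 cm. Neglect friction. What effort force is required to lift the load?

12 lbf

Lever MA = effort arm / load arm = 240/40 = 6.
Effort = load / MA = 72 / 6 = 12 lbf.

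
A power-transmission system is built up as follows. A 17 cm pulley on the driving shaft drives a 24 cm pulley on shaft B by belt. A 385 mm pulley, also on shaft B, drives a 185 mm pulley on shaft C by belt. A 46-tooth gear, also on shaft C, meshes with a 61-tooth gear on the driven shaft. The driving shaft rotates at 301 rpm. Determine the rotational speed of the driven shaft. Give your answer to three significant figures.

belt 24/17 = 1.4118 → 301/1.4118 = 213.21 rpm
belt 185/385 = 0.48052 → 213.21/0.48052 = 443.7 rpm
gear mesh 61/46 = 1.3261 → 443.7/1.3261 = 334.6 rpm

335 rpm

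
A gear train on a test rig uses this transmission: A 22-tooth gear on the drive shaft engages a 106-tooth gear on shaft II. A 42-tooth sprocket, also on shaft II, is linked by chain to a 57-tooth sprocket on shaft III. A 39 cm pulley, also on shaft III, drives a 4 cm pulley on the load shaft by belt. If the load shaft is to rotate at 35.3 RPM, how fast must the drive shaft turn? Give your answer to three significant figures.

Overall ratio R = 4.8182 × 1.3571 × 0.10256 = 0.67066.
Required input speed = output speed × R = 35.3 × 0.67066 = 23.674 RPM.

23.7 RPM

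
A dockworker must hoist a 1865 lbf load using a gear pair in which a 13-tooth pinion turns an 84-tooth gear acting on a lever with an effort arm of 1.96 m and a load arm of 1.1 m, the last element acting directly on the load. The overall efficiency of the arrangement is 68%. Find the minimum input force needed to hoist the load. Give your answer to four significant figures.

Gear pair MA = 84/13 = 6.4615.
Lever MA = effort arm / load arm = 1.96/1.1 = 1.7818.
Combined ideal MA = 6.4615 × 1.7818 = 11.513.
Actual MA = 11.513 × 0.68 = 7.829.
Effort = load / actual MA = 1865 / 7.829 = 238.22 lbf.

238.2 lbf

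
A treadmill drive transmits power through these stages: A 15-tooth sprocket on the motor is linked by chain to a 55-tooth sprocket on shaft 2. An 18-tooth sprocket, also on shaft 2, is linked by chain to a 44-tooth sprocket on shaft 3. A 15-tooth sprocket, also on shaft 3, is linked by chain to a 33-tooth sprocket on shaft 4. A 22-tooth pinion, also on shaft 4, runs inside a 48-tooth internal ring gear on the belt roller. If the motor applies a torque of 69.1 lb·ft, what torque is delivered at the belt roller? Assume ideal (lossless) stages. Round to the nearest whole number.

chain 55/15 = 3.6667 → τ = 69.1·3.6667 = 253.37 lb·ft
chain 44/18 = 2.4444 → τ = 253.37·2.4444 = 619.34 lb·ft
chain 33/15 = 2.2 → τ = 619.34·2.2 = 1362.5 lb·ft
internal gear 48/22 = 2.1818 → τ = 1362.5·2.1818 = 2972.8 lb·ft

2973 lb·ft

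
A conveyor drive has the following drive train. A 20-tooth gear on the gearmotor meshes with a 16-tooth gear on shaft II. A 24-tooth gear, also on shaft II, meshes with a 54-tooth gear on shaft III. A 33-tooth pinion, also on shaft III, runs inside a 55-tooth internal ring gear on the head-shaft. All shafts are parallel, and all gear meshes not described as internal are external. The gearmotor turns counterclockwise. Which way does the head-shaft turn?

the gearmotor → shaft II: external mesh, 1 reversal → CW.
shaft II → shaft III: external mesh, 1 reversal → CCW.
shaft III → the head-shaft: internal mesh, same direction → CCW.
2 reversals in total — an even number — so the head-shaft turns the same way as the gearmotor.

counterclockwise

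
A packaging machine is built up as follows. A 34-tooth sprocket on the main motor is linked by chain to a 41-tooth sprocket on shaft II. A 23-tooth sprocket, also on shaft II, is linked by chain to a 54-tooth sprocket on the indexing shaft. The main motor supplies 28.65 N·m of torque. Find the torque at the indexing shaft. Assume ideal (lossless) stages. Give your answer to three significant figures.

chain 41/34 = 1.2059 → τ = 28.65·1.2059 = 34.549 N·m
chain 54/23 = 2.3478 → τ = 34.549·2.3478 = 81.114 N·m

81.1 N·m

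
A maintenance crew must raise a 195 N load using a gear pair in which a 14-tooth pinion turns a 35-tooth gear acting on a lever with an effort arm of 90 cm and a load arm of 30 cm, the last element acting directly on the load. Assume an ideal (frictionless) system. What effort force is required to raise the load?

Gear pair MA = 35/14 = 2.5.
Lever MA = effort arm / load arm = 90/30 = 3.
Combined ideal MA = 2.5 × 3 = 7.5.
Effort = load / MA = 195 / 7.5 = 26 N.

26 N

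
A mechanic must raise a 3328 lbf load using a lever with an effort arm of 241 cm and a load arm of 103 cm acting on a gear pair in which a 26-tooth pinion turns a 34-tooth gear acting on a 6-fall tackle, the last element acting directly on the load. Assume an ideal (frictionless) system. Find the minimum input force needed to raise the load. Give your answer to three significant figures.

181 lbf

Lever MA = effort arm / load arm = 241/103 = 2.3398.
Gear pair MA = 34/26 = 1.3077.
Block-and-tackle MA = number of supporting rope parts = 6.
Combined ideal MA = 2.3398 × 1.3077 × 6 = 18.358.
Effort = load / MA = 3328 / 18.358 = 181.28 lbf.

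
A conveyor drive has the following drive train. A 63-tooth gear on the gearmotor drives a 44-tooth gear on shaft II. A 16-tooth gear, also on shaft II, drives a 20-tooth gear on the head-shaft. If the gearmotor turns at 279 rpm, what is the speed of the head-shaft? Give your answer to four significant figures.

319.6 rpm

Gear mesh: ratio = 44/63 = 0.69841, so shaft II turns at 279 / 0.69841 = 399.48 rpm.
Gear mesh: ratio = 20/16 = 1.25, so the head-shaft turns at 399.48 / 1.25 = 319.58 rpm.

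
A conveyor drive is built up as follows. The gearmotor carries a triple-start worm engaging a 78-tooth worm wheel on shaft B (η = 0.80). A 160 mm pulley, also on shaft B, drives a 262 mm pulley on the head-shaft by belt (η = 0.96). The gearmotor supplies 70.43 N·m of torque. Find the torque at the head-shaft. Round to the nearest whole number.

After the worm (78/3): 70.43 × 26 × 0.80 = 1464.9 N·m
After the belt (262/160): 1464.9 × 1.6375 × 0.96 = 2302.9 N·m

2303 N·m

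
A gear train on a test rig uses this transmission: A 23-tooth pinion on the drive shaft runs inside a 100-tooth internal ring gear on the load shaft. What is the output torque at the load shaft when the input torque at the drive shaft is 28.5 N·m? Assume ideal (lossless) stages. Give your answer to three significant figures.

124 N·m

After the internal gear (100/23): 28.5 × 4.3478 = 123.91 N·m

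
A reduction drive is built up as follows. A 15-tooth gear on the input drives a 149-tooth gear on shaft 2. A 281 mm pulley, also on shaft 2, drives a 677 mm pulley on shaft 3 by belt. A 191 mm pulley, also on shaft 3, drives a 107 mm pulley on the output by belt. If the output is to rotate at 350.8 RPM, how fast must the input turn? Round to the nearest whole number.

4703 RPM

Overall ratio R = 9.9333 × 2.4093 × 0.56021 = 13.407.
Required input speed = output speed × R = 350.8 × 13.407 = 4703.1 RPM.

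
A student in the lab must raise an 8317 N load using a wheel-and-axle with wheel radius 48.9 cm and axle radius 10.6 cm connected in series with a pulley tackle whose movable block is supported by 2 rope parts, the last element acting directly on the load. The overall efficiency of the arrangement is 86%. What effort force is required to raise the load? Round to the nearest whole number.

Wheel-and-axle MA = R/r = 48.9/10.6 = 4.6132.
Block-and-tackle MA = number of supporting rope parts = 2.
Combined ideal MA = 4.6132 × 2 = 9.2264.
Actual MA = 9.2264 × 0.86 = 7.9347.
Effort = load / actual MA = 8317 / 7.9347 = 1048.2 N.

1048 N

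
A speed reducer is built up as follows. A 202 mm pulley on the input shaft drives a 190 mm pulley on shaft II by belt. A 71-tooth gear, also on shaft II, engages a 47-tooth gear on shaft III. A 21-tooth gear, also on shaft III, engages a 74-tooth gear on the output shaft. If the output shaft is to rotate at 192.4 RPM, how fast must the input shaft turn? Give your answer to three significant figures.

Overall ratio R = 0.94059 × 0.66197 × 3.5238 = 2.1941.
Required input speed = output speed × R = 192.4 × 2.1941 = 422.14 RPM.

422 RPM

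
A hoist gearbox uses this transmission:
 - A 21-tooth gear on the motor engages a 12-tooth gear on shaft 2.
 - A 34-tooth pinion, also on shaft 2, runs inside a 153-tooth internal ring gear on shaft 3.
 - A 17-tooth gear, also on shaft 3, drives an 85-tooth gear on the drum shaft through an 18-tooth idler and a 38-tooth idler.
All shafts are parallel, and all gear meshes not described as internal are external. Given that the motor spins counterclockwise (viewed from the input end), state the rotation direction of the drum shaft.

the motor → shaft 2: external mesh, 1 reversal → CW.
shaft 2 → shaft 3: internal mesh, same direction → CW.
shaft 3 → the drum shaft: driver → idler → idler → driven is 3 external meshes, 3 reversals → CCW.
4 reversals in total — an even number — so the drum shaft turns the same way as the motor.

counterclockwise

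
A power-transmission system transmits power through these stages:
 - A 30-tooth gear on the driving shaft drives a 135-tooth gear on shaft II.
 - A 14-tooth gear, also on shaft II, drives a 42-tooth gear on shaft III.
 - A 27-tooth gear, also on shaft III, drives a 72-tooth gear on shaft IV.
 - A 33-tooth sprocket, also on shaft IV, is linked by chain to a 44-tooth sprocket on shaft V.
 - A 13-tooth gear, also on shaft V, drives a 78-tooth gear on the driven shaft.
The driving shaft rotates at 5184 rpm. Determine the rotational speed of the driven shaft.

the driving shaft → shaft II (gear mesh, 135/30): 5184 ÷ 4.5 = 1152 rpm
shaft II → shaft III (gear mesh, 42/14): 1152 ÷ 3 = 384 rpm
shaft III → shaft IV (gear mesh, 72/27): 384 ÷ 2.6667 = 144 rpm
shaft IV → shaft V (chain, 44/33): 144 ÷ 1.3333 = 108 rpm
shaft V → the driven shaft (gear mesh, 78/13): 108 ÷ 6 = 18 rpm

18 rpm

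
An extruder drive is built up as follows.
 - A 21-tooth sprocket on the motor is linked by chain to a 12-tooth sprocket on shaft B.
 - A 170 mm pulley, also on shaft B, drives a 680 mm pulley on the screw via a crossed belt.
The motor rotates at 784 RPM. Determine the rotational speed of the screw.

343 RPM

the motor → shaft B (chain, 12/21): 784 ÷ 0.57143 = 1372 RPM
shaft B → the screw (belt, 680/170): 1372 ÷ 4 = 343 RPM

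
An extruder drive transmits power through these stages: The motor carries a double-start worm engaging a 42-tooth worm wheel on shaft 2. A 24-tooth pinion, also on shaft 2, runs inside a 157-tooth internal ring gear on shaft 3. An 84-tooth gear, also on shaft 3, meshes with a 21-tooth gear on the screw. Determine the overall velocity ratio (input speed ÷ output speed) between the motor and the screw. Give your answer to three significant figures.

34.3

Each stage contributes driven/driver: worm 42/2 = 21, internal gear 157/24 = 6.5417, gear mesh 21/84 = 0.25.
Overall: 21 × 6.5417 × 0.25 = 34.344.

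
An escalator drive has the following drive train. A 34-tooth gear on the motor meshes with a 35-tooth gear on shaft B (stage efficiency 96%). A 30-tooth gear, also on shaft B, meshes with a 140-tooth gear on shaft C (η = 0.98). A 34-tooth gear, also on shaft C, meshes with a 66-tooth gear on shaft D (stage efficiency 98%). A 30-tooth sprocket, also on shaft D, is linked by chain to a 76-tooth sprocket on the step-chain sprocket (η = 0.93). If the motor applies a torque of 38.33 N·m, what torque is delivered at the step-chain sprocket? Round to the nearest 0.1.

gear mesh 35/34 = 1.0294 → τ = 38.33·1.0294·0.96 = 37.879 N·m
gear mesh 140/30 = 4.6667 → τ = 37.879·4.6667·0.98 = 173.23 N·m
gear mesh 66/34 = 1.9412 → τ = 173.23·1.9412·0.98 = 329.55 N·m
chain 76/30 = 2.5333 → τ = 329.55·2.5333·0.93 = 776.42 N·m

776.4 N·m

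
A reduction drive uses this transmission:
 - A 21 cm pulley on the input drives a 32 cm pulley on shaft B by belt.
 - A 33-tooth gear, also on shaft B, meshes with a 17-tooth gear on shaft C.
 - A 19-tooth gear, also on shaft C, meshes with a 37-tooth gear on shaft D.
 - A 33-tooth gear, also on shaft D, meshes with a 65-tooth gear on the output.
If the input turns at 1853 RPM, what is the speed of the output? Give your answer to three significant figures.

the input → shaft B (belt, 32/21): 1853 ÷ 1.5238 = 1216 RPM
shaft B → shaft C (gear mesh, 17/33): 1216 ÷ 0.51515 = 2360.5 RPM
shaft C → shaft D (gear mesh, 37/19): 2360.5 ÷ 1.9474 = 1212.2 RPM
shaft D → the output (gear mesh, 65/33): 1212.2 ÷ 1.9697 = 615.41 RPM

615 RPM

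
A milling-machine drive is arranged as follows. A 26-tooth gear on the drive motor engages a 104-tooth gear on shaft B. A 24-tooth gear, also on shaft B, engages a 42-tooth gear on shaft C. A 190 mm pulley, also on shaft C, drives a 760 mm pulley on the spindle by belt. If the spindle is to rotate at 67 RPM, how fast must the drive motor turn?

1876 RPM

Overall ratio R = 4 × 1.75 × 4 = 28.
Required input speed = output speed × R = 67 × 28 = 1876 RPM.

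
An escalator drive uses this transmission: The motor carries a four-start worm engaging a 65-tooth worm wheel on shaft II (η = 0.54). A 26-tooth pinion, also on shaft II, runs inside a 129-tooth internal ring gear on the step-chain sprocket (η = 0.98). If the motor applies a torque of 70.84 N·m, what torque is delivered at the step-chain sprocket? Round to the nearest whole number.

Worm: ratio = 65/4 = 16.25; torque at shaft II = 70.84 × 16.25 × 0.54 = 621.62 N·m.
Internal gear: ratio = 129/26 = 4.9615; torque at the step-chain sprocket = 621.62 × 4.9615 × 0.98 = 3022.5 N·m.

3023 N·m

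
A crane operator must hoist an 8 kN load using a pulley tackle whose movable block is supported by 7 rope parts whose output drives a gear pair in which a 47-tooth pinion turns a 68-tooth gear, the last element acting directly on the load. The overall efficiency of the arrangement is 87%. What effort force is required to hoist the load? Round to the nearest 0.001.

Block-and-tackle MA = number of supporting rope parts = 7.
Gear pair MA = 68/47 = 1.4468.
Combined ideal MA = 7 × 1.4468 = 10.128.
Actual MA = 10.128 × 0.87 = 8.8111.
Effort = load / actual MA = 8 / 8.8111 = 0.90795 kN.

0.908 kN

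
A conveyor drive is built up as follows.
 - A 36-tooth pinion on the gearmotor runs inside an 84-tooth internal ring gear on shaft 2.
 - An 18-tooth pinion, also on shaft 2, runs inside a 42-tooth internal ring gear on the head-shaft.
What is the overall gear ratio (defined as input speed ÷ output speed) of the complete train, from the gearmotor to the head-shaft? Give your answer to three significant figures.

Each stage contributes driven/driver: internal gear 84/36 = 2.3333, internal gear 42/18 = 2.3333.
Overall: 2.3333 × 2.3333 = 5.4444.

5.44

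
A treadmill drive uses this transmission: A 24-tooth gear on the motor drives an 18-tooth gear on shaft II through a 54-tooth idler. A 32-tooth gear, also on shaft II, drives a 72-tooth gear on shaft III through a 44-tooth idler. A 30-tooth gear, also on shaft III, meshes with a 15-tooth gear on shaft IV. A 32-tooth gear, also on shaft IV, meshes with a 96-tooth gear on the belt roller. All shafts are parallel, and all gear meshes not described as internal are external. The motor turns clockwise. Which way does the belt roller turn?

clockwise

the motor → shaft II: driver → idler → driven is 2 external meshes, 2 reversals → CW.
shaft II → shaft III: driver → idler → driven is 2 external meshes, 2 reversals → CW.
shaft III → shaft IV: external mesh, 1 reversal → CCW.
shaft IV → the belt roller: external mesh, 1 reversal → CW.
6 reversals in total — an even number — so the belt roller turns the same way as the motor.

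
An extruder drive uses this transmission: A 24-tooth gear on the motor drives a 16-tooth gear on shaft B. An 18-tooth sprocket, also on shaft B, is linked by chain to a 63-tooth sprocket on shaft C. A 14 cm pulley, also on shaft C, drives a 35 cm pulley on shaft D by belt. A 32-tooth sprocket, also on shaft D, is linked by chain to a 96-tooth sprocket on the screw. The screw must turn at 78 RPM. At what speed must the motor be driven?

1365 RPM

Overall ratio R = 0.66667 × 3.5 × 2.5 × 3 = 17.5.
Required input speed = output speed × R = 78 × 17.5 = 1365 RPM.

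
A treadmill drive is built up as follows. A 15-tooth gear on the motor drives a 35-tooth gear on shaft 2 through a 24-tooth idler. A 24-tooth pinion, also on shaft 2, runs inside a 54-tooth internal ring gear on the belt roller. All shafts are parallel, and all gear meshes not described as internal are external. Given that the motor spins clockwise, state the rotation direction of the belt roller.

clockwise

the motor → shaft 2: driver → idler → driven is 2 external meshes, 2 reversals → CW.
shaft 2 → the belt roller: internal mesh, same direction → CW.
2 reversals in total — an even number — so the belt roller turns the same way as the motor.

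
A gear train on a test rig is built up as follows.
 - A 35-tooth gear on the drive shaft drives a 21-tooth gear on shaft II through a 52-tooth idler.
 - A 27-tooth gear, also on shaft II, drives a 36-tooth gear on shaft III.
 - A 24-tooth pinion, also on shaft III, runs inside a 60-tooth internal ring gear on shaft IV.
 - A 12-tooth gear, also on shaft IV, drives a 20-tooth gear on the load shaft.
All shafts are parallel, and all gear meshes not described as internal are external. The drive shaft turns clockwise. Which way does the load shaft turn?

the drive shaft → shaft II: driver → idler → driven is 2 external meshes, 2 reversals → CW.
shaft II → shaft III: external mesh, 1 reversal → CCW.
shaft III → shaft IV: internal mesh, same direction → CCW.
shaft IV → the load shaft: external mesh, 1 reversal → CW.
4 reversals in total — an even number — so the load shaft turns the same way as the drive shaft.

clockwise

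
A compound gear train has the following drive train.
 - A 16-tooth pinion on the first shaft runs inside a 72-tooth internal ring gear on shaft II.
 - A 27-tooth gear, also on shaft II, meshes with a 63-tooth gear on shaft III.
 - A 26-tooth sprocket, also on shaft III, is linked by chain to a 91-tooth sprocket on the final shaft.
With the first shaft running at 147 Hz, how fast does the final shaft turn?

4 Hz

Internal gear: ratio = 72/16 = 4.5, so shaft II turns at 147 / 4.5 = 32.667 Hz.
Gear mesh: ratio = 63/27 = 2.3333, so shaft III turns at 32.667 / 2.3333 = 14 Hz.
Chain: ratio = 91/26 = 3.5, so the final shaft turns at 14 / 3.5 = 4 Hz.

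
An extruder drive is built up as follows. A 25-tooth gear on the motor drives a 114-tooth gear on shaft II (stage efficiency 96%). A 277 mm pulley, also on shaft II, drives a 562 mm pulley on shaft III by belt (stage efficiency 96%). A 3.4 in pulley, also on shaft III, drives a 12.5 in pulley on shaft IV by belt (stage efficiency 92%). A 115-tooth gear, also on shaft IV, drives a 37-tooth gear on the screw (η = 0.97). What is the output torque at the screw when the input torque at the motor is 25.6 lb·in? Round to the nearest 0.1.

230.4 lb·in

gear mesh 114/25 = 4.56 → τ = 25.6·4.56·0.96 = 112.07 lb·in
belt 562/277 = 2.0289 → τ = 112.07·2.0289·0.96 = 218.27 lb·in
belt 12.5/3.4 = 3.6765 → τ = 218.27·3.6765·0.92 = 738.28 lb·in
gear mesh 37/115 = 0.32174 → τ = 738.28·0.32174·0.97 = 230.41 lb·in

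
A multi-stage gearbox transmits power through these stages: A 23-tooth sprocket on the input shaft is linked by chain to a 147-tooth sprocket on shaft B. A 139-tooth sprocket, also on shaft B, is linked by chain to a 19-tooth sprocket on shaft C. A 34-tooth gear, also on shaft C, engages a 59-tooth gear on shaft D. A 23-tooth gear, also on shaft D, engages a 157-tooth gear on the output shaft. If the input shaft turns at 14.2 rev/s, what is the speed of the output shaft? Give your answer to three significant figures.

1.37 rev/s

the input shaft → shaft B (chain, 147/23): 14.2 ÷ 6.3913 = 2.2218 rev/s
shaft B → shaft C (chain, 19/139): 2.2218 ÷ 0.13669 = 16.254 rev/s
shaft C → shaft D (gear mesh, 59/34): 16.254 ÷ 1.7353 = 9.3667 rev/s
shaft D → the output shaft (gear mesh, 157/23): 9.3667 ÷ 6.8261 = 1.3722 rev/s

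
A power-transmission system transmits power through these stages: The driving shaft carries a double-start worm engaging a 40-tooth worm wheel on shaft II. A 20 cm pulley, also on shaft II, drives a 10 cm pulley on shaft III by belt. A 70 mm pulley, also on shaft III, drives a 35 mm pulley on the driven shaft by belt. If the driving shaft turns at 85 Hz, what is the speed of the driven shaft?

17 Hz

worm 40/2 = 20 → 85/20 = 4.25 Hz
belt 10/20 = 0.5 → 4.25/0.5 = 8.5 Hz
belt 35/70 = 0.5 → 8.5/0.5 = 17 Hz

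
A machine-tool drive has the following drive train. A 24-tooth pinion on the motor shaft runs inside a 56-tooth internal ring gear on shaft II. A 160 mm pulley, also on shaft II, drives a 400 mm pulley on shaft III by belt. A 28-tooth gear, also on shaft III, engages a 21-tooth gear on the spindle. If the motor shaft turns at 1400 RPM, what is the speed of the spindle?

320 RPM

the motor shaft → shaft II (internal gear, 56/24): 1400 ÷ 2.3333 = 600 RPM
shaft II → shaft III (belt, 400/160): 600 ÷ 2.5 = 240 RPM
shaft III → the spindle (gear mesh, 21/28): 240 ÷ 0.75 = 320 RPM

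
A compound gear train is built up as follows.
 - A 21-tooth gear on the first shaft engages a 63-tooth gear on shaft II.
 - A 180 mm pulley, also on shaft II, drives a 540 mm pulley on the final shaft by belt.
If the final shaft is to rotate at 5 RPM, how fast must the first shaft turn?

Overall ratio R = 3 × 3 = 9.
Required input speed = output speed × R = 5 × 9 = 45 RPM.

45 RPM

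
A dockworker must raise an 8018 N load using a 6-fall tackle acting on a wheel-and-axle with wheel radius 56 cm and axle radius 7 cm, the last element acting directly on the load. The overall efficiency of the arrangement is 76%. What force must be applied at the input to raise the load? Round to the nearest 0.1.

Block-and-tackle MA = number of supporting rope parts = 6.
Wheel-and-axle MA = R/r = 56/7 = 8.
Combined ideal MA = 6 × 8 = 48.
Actual MA = 48 × 0.76 = 36.48.
Effort = load / actual MA = 8018 / 36.48 = 219.79 N.

219.8 N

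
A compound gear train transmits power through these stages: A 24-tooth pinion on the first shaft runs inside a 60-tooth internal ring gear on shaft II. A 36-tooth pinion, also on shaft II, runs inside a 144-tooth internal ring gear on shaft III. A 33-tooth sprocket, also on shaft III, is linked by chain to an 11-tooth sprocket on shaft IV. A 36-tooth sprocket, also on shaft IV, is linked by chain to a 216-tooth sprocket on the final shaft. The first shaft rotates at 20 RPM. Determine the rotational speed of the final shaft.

1 RPM

Internal gear: ratio = 60/24 = 2.5, so shaft II turns at 20 / 2.5 = 8 RPM.
Internal gear: ratio = 144/36 = 4, so shaft III turns at 8 / 4 = 2 RPM.
Chain: ratio = 11/33 = 0.33333, so shaft IV turns at 2 / 0.33333 = 6 RPM.
Chain: ratio = 216/36 = 6, so the final shaft turns at 6 / 6 = 1 RPM.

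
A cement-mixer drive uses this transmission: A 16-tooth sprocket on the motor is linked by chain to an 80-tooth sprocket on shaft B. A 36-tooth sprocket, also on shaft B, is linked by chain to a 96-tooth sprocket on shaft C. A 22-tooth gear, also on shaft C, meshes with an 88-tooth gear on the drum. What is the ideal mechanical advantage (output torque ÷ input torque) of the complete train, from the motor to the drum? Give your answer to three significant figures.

Each stage contributes driven/driver: chain 80/16 = 5, chain 96/36 = 2.6667, gear mesh 88/22 = 4.
Overall: 5 × 2.6667 × 4 = 53.333.

53.3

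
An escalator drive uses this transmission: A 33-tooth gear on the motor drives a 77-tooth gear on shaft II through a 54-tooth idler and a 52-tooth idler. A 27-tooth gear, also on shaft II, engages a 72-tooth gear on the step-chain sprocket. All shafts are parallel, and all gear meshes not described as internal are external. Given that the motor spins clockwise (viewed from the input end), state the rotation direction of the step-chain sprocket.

the motor → shaft II: driver → idler → idler → driven is 3 external meshes, 3 reversals → CCW.
shaft II → the step-chain sprocket: external mesh, 1 reversal → CW.
4 reversals in total — an even number — so the step-chain sprocket turns the same way as the motor.

clockwise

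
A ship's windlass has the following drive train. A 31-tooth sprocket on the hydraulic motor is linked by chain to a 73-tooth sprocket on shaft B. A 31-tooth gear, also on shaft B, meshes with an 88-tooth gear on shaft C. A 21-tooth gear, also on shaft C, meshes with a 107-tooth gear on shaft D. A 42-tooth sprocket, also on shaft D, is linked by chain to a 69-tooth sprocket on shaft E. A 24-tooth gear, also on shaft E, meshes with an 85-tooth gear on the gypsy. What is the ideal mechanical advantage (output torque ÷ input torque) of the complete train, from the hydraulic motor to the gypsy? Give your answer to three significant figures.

Each stage contributes driven/driver: chain 73/31 = 2.3548, gear mesh 88/31 = 2.8387, gear mesh 107/21 = 5.0952, chain 69/42 = 1.6429, gear mesh 85/24 = 3.5417.
Overall: 2.3548 × 2.8387 × 5.0952 × 1.6429 × 3.5417 = 198.18.

198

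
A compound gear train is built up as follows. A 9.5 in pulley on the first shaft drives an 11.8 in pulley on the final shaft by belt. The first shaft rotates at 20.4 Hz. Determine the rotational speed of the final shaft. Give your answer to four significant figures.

the first shaft → the final shaft (belt, 11.8/9.5): 20.4 ÷ 1.2421 = 16.424 Hz

16.42 Hz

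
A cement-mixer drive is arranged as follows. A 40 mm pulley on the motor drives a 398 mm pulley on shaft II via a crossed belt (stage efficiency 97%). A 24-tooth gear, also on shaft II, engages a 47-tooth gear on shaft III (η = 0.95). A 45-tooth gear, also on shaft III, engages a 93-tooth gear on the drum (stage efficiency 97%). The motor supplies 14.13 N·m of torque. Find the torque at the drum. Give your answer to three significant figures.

Belt: ratio = 398/40 = 9.95; torque at shaft II = 14.13 × 9.95 × 0.97 = 136.38 N·m.
Gear mesh: ratio = 47/24 = 1.9583; torque at shaft III = 136.38 × 1.9583 × 0.95 = 253.72 N·m.
Gear mesh: ratio = 93/45 = 2.0667; torque at the drum = 253.72 × 2.0667 × 0.97 = 508.62 N·m.

509 N·m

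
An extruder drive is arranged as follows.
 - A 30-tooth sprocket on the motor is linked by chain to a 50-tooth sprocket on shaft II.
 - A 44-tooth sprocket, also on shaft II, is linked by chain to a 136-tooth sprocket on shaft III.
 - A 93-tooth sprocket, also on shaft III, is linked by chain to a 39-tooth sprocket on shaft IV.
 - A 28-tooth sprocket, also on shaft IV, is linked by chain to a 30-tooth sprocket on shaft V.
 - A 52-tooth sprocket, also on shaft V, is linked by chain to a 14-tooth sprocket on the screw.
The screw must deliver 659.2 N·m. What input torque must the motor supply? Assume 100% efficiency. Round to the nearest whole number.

1058 N·m

Overall ratio R = 1.6667 × 3.0909 × 0.41935 × 1.0714 × 0.26923 = 0.62317.
Input torque = output torque / R = 659.2 / 0.62317 = 1057.8 N·m.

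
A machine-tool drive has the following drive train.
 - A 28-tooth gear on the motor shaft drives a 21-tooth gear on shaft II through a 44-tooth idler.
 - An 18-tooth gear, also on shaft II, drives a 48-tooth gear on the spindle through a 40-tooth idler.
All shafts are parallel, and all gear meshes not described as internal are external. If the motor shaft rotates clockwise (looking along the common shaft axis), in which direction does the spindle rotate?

the motor shaft → shaft II: driver → idler → driven is 2 external meshes, 2 reversals → CW.
shaft II → the spindle: driver → idler → driven is 2 external meshes, 2 reversals → CW.
4 reversals in total — an even number — so the spindle turns the same way as the motor shaft.

clockwise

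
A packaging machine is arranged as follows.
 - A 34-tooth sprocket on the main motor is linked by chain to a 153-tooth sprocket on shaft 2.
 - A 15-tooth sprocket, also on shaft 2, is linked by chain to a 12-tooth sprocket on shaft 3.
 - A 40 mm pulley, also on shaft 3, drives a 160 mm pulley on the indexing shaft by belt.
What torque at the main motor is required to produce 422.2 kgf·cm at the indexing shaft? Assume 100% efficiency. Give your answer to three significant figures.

29.3 kgf·cm

Overall ratio R = 4.5 × 0.8 × 4 = 14.4.
Input torque = output torque / R = 422.2 / 14.4 = 29.319 kgf·cm.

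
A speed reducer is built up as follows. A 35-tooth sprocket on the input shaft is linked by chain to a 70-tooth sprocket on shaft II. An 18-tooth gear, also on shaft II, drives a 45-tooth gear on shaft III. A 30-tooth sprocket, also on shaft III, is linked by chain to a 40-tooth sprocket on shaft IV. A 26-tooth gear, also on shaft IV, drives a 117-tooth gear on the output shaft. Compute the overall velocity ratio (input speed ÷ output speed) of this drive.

Each stage contributes driven/driver: chain 70/35 = 2, gear mesh 45/18 = 2.5, chain 40/30 = 1.3333, gear mesh 117/26 = 4.5.
Overall: 2 × 2.5 × 1.3333 × 4.5 = 30.

30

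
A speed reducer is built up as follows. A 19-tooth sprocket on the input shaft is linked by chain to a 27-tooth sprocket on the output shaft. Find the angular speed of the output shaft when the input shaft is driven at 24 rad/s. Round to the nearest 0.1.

16.9 rad/s

Chain: ratio = 27/19 = 1.4211, so the output shaft turns at 24 / 1.4211 = 16.889 rad/s.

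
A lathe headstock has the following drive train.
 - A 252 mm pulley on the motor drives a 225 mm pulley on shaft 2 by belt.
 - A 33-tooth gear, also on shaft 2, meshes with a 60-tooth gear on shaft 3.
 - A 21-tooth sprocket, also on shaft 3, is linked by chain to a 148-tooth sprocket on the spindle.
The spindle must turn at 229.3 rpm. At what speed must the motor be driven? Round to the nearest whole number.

2623 rpm

Overall ratio R = 0.89286 × 1.8182 × 7.0476 = 11.441.
Required input speed = output speed × R = 229.3 × 11.441 = 2623.4 rpm.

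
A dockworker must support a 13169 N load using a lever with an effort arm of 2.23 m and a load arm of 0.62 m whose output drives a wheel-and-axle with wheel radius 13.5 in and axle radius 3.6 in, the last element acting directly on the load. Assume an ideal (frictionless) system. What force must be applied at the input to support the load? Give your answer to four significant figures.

976.4 N

Lever MA = effort arm / load arm = 2.23/0.62 = 3.5968.
Wheel-and-axle MA = R/r = 13.5/3.6 = 3.75.
Combined ideal MA = 3.5968 × 3.75 = 13.488.
Effort = load / MA = 13169 / 13.488 = 976.36 N.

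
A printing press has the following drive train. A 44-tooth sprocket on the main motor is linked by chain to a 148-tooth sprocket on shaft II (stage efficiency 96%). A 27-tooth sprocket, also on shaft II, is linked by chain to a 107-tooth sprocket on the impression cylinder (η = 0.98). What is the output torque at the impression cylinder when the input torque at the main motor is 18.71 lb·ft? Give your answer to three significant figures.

235 lb·ft

Chain: ratio = 148/44 = 3.3636; torque at shaft II = 18.71 × 3.3636 × 0.96 = 60.416 lb·ft.
Chain: ratio = 107/27 = 3.963; torque at the impression cylinder = 60.416 × 3.963 × 0.98 = 234.64 lb·ft.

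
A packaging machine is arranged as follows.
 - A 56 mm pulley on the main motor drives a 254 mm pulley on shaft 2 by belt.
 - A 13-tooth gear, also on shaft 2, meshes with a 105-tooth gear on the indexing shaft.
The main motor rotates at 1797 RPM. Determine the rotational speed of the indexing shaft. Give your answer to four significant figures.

the main motor → shaft 2 (belt, 254/56): 1797 ÷ 4.5357 = 396.19 RPM
shaft 2 → the indexing shaft (gear mesh, 105/13): 396.19 ÷ 8.0769 = 49.052 RPM

49.05 RPM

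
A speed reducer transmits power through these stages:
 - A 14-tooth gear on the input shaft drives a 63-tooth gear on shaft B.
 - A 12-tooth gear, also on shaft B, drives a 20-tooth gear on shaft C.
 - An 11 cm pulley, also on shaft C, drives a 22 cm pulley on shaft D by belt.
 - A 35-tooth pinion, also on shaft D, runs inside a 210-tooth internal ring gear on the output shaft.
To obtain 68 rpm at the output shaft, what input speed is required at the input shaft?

Overall ratio R = 4.5 × 1.6667 × 2 × 6 = 90.
Required input speed = output speed × R = 68 × 90 = 6120 rpm.

6120 rpm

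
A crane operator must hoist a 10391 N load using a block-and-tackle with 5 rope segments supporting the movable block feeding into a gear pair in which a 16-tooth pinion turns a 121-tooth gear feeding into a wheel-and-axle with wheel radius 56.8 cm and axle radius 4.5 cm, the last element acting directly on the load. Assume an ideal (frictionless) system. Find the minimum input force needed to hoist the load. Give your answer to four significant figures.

Block-and-tackle MA = number of supporting rope parts = 5.
Gear pair MA = 121/16 = 7.5625.
Wheel-and-axle MA = R/r = 56.8/4.5 = 12.622.
Combined ideal MA = 5 × 7.5625 × 12.622 = 477.28.
Effort = load / MA = 10391 / 477.28 = 21.771 N.

21.77 N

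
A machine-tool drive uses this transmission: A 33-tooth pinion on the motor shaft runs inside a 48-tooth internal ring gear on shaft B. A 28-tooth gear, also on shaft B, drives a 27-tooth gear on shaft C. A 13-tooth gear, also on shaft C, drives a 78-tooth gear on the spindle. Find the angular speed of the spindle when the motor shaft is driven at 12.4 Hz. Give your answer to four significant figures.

the motor shaft → shaft B (internal gear, 48/33): 12.4 ÷ 1.4545 = 8.525 Hz
shaft B → shaft C (gear mesh, 27/28): 8.525 ÷ 0.96429 = 8.8407 Hz
shaft C → the spindle (gear mesh, 78/13): 8.8407 ÷ 6 = 1.4735 Hz

1.473 Hz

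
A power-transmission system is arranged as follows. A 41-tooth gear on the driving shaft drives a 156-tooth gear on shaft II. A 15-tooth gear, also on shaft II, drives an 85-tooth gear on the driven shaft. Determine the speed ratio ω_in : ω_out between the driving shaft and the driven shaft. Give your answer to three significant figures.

Each stage contributes driven/driver: gear mesh 156/41 = 3.8049, gear mesh 85/15 = 5.6667.
Overall: 3.8049 × 5.6667 = 21.561.

21.6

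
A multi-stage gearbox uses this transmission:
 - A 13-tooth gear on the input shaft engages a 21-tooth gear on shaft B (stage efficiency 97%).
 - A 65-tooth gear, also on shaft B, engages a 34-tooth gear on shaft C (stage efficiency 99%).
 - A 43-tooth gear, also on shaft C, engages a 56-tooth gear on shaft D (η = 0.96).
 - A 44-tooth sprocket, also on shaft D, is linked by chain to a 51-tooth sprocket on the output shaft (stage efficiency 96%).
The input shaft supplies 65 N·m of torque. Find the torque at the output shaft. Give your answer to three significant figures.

gear mesh 21/13 = 1.6154 → τ = 65·1.6154·0.97 = 101.85 N·m
gear mesh 34/65 = 0.52308 → τ = 101.85·0.52308·0.99 = 52.743 N·m
gear mesh 56/43 = 1.3023 → τ = 52.743·1.3023·0.96 = 65.941 N·m
chain 51/44 = 1.1591 → τ = 65.941·1.1591·0.96 = 73.374 N·m

73.4 N·m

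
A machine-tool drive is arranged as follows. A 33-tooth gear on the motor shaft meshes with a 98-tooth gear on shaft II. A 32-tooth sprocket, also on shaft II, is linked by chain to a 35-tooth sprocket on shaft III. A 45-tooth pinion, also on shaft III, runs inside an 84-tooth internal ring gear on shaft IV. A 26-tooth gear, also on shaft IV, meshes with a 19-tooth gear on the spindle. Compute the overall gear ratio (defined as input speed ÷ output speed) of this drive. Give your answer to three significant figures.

4.43

Each stage contributes driven/driver: gear mesh 98/33 = 2.9697, chain 35/32 = 1.0938, internal gear 84/45 = 1.8667, gear mesh 19/26 = 0.73077.
Overall: 2.9697 × 1.0938 × 1.8667 × 0.73077 = 4.4307.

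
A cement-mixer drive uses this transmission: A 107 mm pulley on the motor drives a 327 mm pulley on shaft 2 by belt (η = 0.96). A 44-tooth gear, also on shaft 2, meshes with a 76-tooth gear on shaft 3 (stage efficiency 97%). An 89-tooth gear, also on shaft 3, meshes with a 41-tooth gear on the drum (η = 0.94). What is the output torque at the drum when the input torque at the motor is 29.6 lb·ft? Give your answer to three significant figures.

63.0 lb·ft

After the belt (327/107): 29.6 × 3.0561 × 0.96 = 86.841 lb·ft
After the gear mesh (76/44): 86.841 × 1.7273 × 0.97 = 145.5 lb·ft
After the gear mesh (41/89): 145.5 × 0.46067 × 0.94 = 63.006 lb·ft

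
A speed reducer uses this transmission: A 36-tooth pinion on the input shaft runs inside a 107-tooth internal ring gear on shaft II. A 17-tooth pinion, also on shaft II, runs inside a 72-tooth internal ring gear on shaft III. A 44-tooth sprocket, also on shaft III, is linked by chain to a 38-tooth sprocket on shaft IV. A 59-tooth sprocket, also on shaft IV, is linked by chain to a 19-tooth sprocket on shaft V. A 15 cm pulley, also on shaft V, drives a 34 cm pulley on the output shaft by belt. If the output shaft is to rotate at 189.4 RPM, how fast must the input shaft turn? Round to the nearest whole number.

1503 RPM

Overall ratio R = 2.9722 × 4.2353 × 0.86364 × 0.32203 × 2.2667 = 7.9357.
Required input speed = output speed × R = 189.4 × 7.9357 = 1503 RPM.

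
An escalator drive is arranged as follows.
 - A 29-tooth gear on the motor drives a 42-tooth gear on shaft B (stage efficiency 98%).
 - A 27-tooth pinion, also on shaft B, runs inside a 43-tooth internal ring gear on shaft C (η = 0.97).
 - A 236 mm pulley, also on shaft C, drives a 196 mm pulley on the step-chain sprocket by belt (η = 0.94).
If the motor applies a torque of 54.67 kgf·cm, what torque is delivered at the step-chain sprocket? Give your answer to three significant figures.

93.6 kgf·cm

After the gear mesh (42/29): 54.67 × 1.4483 × 0.98 = 77.594 kgf·cm
After the internal gear (43/27): 77.594 × 1.5926 × 0.97 = 119.87 kgf·cm
After the belt (196/236): 119.87 × 0.83051 × 0.94 = 93.578 kgf·cm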